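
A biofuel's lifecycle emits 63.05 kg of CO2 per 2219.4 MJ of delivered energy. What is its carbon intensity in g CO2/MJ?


CI = CO2 * 1000 / E
= 63.05 * 1000 / 2219.4
= 28.4086 g CO2/MJ

28.4086 g CO2/MJ


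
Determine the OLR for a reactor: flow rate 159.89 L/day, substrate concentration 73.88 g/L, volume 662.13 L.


OLR = Q * S / V
= 159.89 * 73.88 / 662.13
= 17.8404 g/L/day

17.8404 g/L/day


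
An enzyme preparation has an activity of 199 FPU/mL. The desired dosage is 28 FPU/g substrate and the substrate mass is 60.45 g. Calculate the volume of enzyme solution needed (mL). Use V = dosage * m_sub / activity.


V = dosage * m_sub / activity
V = 28 * 60.45 / 199
V = 8.5055 mL

8.5055 mL


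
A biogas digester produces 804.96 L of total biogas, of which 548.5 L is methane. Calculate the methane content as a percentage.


CH4% = V_CH4 / V_total * 100
= 548.5 / 804.96 * 100
= 68.1400%

68.1400%


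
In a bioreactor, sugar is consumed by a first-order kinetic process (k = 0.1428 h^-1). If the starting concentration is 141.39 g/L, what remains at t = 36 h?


S = S0 * exp(-k * t)
S = 141.39 * exp(-0.1428 * 36)
S = 0.8276 g/L

0.8276 g/L


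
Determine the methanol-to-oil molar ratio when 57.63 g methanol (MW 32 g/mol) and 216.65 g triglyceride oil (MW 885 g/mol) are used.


Molar ratio = n_MeOH / n_oil = (MeOH/32) / (oil/885) = (MeOH * 885) / (32 * oil)
= (57.63 * 885) / (32 * 216.65)
= 7.3567

7.3567


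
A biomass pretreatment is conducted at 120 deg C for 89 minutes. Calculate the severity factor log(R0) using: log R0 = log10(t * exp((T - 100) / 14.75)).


logR0 = log10(t * exp((T - 100) / 14.75))
= log10(89 * exp((120 - 100) / 14.75))
= 2.5383

2.5383


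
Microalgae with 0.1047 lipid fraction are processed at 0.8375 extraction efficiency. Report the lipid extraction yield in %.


Y = lipid_content * extraction_eff * 100
= 0.1047 * 0.8375 * 100
= 8.7686%

8.7686%


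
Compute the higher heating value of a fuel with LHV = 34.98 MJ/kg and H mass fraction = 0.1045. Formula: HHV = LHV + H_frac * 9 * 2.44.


HHV = LHV + H_frac * 9 * 2.44
= 34.98 + 0.1045 * 9 * 2.44
= 37.2748 MJ/kg

37.2748 MJ/kg


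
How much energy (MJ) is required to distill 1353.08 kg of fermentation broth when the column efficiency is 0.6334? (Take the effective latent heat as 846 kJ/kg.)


E = m * 846 / (eta * 1000)
= 1353.08 * 846 / (0.6334 * 1000)
= 1807.2398 MJ

1807.2398 MJ


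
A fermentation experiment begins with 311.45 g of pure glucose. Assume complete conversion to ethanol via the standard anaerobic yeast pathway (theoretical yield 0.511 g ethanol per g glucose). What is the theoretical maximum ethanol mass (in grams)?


Theoretical ethanol yield: m_EtOH = 0.511 * m_glucose
m_EtOH = 0.511 * 311.45 = 159.1509 g

159.1509 g


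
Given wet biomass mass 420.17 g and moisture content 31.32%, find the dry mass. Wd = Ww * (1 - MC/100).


Wd = Ww * (1 - MC/100)
= 420.17 * (1 - 31.32/100)
= 288.5728 g

288.5728 g


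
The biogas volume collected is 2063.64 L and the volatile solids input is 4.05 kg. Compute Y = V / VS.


Y = V / VS
= 2063.64 / 4.05
= 509.5407 L/kg VS

509.5407 L/kg VS


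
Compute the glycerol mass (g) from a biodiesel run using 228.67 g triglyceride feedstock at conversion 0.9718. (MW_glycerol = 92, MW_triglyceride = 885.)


glycerol = oil * conv * (92/885)
= 228.67 * 0.9718 * 92 / 885
= 23.1010 g

23.1010 g


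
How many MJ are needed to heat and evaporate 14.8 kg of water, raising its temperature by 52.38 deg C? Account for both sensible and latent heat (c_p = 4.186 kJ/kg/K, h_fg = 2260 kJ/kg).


E = m_water * (4.186 * dT + 2260) / 1000
= 14.8 * (4.186 * 52.38 + 2260) / 1000
= 36.6931 MJ

36.6931 MJ


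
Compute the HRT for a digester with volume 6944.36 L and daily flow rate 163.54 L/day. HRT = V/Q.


HRT = V / Q
= 6944.36 / 163.54
= 42.4628 days

42.4628 days


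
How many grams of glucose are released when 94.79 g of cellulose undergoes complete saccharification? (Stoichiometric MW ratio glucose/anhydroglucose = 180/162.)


glucose = cellulose * 180/162
= 94.79 * 180/162
= 105.3222 g

105.3222 g


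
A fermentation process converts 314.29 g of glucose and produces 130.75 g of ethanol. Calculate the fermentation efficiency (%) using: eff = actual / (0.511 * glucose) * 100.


Fermentation efficiency = (actual / (0.511 * glucose)) * 100
= (130.75 / (0.511 * 314.29)) * 100
= 81.4123%

81.4123%


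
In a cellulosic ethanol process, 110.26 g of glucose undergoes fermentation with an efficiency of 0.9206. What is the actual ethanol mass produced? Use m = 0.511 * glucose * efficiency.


Actual ethanol: m = 0.511 * 110.26 * 0.9206
m = 51.8692 g

51.8692 g


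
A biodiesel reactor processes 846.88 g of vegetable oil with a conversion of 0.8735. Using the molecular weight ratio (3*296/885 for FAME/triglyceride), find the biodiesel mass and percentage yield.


m_FAME = oil * conv * (3 * 296 / 885) = oil * conv * (888/885)
= 846.88 * 0.8735 * 888 / 885
= 742.2573 g
Y = m_FAME / oil * 100 = conv * (888/885) * 100
= 0.8735 * 888 / 885 * 100
= 87.65%

742.2573 g FAME; Y = 87.65%


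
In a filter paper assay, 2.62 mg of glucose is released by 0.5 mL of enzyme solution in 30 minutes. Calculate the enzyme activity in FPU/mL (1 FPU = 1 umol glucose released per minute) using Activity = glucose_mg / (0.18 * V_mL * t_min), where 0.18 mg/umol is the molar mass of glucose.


Activity = glucose_mg / (0.18 mg/umol * V_mL * t_min)
= 2.62 / (0.18 * 0.5 * 30)
= 0.9704 FPU/mL

0.9704 FPU/mL


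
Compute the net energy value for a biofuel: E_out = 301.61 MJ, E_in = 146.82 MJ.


NEV = E_out - E_in
= 301.61 - 146.82
= 154.7900 MJ

154.7900 MJ


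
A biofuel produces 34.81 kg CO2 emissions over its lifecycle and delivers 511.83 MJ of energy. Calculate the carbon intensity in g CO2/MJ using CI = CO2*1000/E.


CI = CO2 * 1000 / E
= 34.81 * 1000 / 511.83
= 68.0109 g CO2/MJ

68.0109 g CO2/MJ


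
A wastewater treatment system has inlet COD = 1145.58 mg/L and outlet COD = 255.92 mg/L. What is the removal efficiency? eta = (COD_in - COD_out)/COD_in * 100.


eta = (COD_in - COD_out) / COD_in * 100
= (1145.58 - 255.92) / 1145.58 * 100
= 77.6602%

77.6602%


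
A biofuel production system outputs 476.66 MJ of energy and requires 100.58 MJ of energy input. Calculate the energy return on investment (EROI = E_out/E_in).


EROI = E_out / E_in
= 476.66 / 100.58
= 4.7391

4.7391


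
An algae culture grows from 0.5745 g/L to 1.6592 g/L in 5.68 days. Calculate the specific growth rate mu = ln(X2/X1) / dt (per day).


mu = ln(X2/X1) / dt
= ln(1.6592/0.5745) / 5.68
= 0.1867 per day

0.1867 per day


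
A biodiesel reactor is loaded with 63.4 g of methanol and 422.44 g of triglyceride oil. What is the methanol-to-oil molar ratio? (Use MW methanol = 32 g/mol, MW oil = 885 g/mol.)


Molar ratio = n_MeOH / n_oil = (MeOH/32) / (oil/885) = (MeOH * 885) / (32 * oil)
= (63.4 * 885) / (32 * 422.44)
= 4.1507

4.1507


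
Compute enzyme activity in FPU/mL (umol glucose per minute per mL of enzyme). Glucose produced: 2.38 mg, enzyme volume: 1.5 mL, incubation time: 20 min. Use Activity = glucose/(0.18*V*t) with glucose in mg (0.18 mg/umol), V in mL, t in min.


Activity = glucose_mg / (0.18 mg/umol * V_mL * t_min)
= 2.38 / (0.18 * 1.5 * 20)
= 0.4407 FPU/mL

0.4407 FPU/mL


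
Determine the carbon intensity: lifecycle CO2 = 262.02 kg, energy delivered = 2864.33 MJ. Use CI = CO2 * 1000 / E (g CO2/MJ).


CI = CO2 * 1000 / E
= 262.02 * 1000 / 2864.33
= 91.4769 g CO2/MJ

91.4769 g CO2/MJ


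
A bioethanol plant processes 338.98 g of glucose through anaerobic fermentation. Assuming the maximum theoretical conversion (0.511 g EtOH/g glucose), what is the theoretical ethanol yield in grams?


Theoretical ethanol yield: m_EtOH = 0.511 * m_glucose
m_EtOH = 0.511 * 338.98 = 173.2188 g

173.2188 g


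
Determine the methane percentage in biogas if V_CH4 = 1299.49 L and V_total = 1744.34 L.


CH4% = V_CH4 / V_total * 100
= 1299.49 / 1744.34 * 100
= 74.4975%

74.4975%


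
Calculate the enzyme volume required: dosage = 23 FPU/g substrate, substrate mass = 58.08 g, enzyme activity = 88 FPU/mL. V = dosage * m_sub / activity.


V = dosage * m_sub / activity
V = 23 * 58.08 / 88
V = 15.1800 mL

15.1800 mL


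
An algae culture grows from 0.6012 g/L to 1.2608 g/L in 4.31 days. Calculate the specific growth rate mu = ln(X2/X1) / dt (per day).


mu = ln(X2/X1) / dt
= ln(1.2608/0.6012) / 4.31
= 0.1718 per day

0.1718 per day


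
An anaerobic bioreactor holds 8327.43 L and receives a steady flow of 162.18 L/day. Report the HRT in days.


HRT = V / Q
= 8327.43 / 162.18
= 51.3468 days

51.3468 days


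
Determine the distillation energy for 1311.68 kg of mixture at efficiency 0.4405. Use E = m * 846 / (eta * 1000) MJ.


E = m * 846 / (eta * 1000)
= 1311.68 * 846 / (0.4405 * 1000)
= 2519.1402 MJ

2519.1402 MJ


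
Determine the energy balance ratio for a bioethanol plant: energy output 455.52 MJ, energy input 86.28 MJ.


EROI = E_out / E_in
= 455.52 / 86.28
= 5.2796

5.2796


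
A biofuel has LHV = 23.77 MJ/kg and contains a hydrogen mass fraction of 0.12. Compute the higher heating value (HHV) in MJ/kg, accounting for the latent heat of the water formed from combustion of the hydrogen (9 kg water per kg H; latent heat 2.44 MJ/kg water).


HHV = LHV + H_frac * 9 * 2.44
= 23.77 + 0.12 * 9 * 2.44
= 26.4052 MJ/kg

26.4052 MJ/kg


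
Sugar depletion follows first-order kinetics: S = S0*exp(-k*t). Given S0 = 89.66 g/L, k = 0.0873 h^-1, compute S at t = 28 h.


S = S0 * exp(-k * t)
S = 89.66 * exp(-0.0873 * 28)
S = 7.7805 g/L

7.7805 g/L


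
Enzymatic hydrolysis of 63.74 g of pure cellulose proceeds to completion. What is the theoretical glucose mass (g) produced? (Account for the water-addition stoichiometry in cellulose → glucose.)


glucose = cellulose * 180/162
= 63.74 * 180/162
= 70.8222 g

70.8222 g


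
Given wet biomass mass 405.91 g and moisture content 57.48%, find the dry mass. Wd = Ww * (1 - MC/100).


Wd = Ww * (1 - MC/100)
= 405.91 * (1 - 57.48/100)
= 172.5929 g

172.5929 g


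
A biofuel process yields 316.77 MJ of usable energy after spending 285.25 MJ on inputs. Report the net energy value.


NEV = E_out - E_in
= 316.77 - 285.25
= 31.5200 MJ

31.5200 MJ


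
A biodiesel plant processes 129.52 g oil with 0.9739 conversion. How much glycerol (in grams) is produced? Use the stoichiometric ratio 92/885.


glycerol = oil * conv * (92/885)
= 129.52 * 0.9739 * 92 / 885
= 13.1128 g

13.1128 g


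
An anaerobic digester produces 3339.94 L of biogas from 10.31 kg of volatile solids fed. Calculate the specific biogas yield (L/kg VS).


Y = V / VS
= 3339.94 / 10.31
= 323.9515 L/kg VS

323.9515 L/kg VS


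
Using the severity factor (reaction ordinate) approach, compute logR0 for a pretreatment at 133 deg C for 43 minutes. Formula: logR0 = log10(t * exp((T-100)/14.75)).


logR0 = log10(t * exp((T - 100) / 14.75))
= log10(43 * exp((133 - 100) / 14.75))
= 2.6051

2.6051


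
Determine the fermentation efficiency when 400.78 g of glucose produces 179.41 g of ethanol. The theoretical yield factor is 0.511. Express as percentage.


Fermentation efficiency = (actual / (0.511 * glucose)) * 100
= (179.41 / (0.511 * 400.78)) * 100
= 87.6031%

87.6031%


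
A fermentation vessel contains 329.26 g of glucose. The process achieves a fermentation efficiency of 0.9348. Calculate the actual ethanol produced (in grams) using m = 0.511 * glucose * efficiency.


Actual ethanol: m = 0.511 * 329.26 * 0.9348
m = 157.2818 g

157.2818 g


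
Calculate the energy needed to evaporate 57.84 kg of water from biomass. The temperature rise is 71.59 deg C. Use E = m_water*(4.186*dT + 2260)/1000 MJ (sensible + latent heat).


E = m_water * (4.186 * dT + 2260) / 1000
= 57.84 * (4.186 * 71.59 + 2260) / 1000
= 148.0516 MJ

148.0516 MJ


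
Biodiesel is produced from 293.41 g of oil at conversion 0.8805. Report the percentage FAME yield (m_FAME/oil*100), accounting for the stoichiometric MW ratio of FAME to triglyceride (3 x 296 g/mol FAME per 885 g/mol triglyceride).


m_FAME = oil * conv * (3 * 296 / 885) = oil * conv * (888/885)
= 293.41 * 0.8805 * 888 / 885
= 259.2233 g
Y = m_FAME / oil * 100 = conv * (888/885) * 100
= 0.8805 * 888 / 885 * 100
= 88.35%

88.35%


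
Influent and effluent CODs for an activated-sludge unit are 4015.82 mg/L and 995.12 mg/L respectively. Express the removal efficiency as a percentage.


eta = (COD_in - COD_out) / COD_in * 100
= (4015.82 - 995.12) / 4015.82 * 100
= 75.2200%

75.2200%


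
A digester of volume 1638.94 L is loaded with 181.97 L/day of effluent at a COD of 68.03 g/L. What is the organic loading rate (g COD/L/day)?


OLR = Q * S / V
= 181.97 * 68.03 / 1638.94
= 7.5533 g/L/day

7.5533 g/L/day


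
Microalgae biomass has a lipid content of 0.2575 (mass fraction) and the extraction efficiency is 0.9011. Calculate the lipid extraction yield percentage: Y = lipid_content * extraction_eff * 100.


Y = lipid_content * extraction_eff * 100
= 0.2575 * 0.9011 * 100
= 23.2033%

23.2033%


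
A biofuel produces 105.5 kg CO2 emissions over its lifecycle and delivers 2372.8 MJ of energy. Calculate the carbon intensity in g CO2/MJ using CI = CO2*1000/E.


CI = CO2 * 1000 / E
= 105.5 * 1000 / 2372.8
= 44.4622 g CO2/MJ

44.4622 g CO2/MJ


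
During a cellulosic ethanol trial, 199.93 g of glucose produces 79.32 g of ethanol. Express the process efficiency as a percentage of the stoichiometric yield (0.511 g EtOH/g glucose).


Fermentation efficiency = (actual / (0.511 * glucose)) * 100
= (79.32 / (0.511 * 199.93)) * 100
= 77.6397%

77.6397%


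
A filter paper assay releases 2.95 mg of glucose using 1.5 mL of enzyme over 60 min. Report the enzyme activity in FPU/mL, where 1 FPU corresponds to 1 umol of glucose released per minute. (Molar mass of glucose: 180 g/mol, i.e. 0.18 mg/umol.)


Activity = glucose_mg / (0.18 mg/umol * V_mL * t_min)
= 2.95 / (0.18 * 1.5 * 60)
= 0.1821 FPU/mL

0.1821 FPU/mL


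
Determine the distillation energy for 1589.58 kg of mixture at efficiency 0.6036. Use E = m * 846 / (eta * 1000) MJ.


E = m * 846 / (eta * 1000)
= 1589.58 * 846 / (0.6036 * 1000)
= 2227.9402 MJ

2227.9402 MJ


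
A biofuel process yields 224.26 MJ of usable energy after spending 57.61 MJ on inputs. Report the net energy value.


NEV = E_out - E_in
= 224.26 - 57.61
= 166.6500 MJ

166.6500 MJ


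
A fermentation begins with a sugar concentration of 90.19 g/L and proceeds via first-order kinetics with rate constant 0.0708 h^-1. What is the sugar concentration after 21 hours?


S = S0 * exp(-k * t)
S = 90.19 * exp(-0.0708 * 21)
S = 20.3915 g/L

20.3915 g/L


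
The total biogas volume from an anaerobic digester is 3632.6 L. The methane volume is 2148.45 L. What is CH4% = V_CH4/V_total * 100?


CH4% = V_CH4 / V_total * 100
= 2148.45 / 3632.6 * 100
= 59.1436%

59.1436%


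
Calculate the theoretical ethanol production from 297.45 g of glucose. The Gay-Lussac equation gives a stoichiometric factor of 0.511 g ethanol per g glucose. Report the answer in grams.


Theoretical ethanol yield: m_EtOH = 0.511 * m_glucose
m_EtOH = 0.511 * 297.45 = 151.9969 g

151.9969 g


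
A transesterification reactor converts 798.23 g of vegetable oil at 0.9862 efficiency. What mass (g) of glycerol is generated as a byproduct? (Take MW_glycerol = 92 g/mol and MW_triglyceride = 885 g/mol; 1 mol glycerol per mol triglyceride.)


glycerol = oil * conv * (92/885)
= 798.23 * 0.9862 * 92 / 885
= 81.8347 g

81.8347 g


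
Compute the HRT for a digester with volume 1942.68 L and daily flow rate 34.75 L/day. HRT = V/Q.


HRT = V / Q
= 1942.68 / 34.75
= 55.9045 days

55.9045 days


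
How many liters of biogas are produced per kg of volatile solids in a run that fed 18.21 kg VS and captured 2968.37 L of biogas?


Y = V / VS
= 2968.37 / 18.21
= 163.0077 L/kg VS

163.0077 L/kg VS


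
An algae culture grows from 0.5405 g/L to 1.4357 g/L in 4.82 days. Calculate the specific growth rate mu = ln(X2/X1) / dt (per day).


mu = ln(X2/X1) / dt
= ln(1.4357/0.5405) / 4.82
= 0.2027 per day

0.2027 per day


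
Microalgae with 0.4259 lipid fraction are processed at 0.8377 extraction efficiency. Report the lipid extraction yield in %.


Y = lipid_content * extraction_eff * 100
= 0.4259 * 0.8377 * 100
= 35.6776%

35.6776%


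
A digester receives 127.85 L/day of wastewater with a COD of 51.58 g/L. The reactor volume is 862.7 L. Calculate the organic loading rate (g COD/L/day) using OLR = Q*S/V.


OLR = Q * S / V
= 127.85 * 51.58 / 862.7
= 7.6440 g/L/day

7.6440 g/L/day


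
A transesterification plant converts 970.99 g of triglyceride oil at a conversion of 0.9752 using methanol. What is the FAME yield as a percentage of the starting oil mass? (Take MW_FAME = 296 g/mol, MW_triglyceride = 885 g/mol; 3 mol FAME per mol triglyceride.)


m_FAME = oil * conv * (3 * 296 / 885) = oil * conv * (888/885)
= 970.99 * 0.9752 * 888 / 885
= 950.1193 g
Y = m_FAME / oil * 100 = conv * (888/885) * 100
= 0.9752 * 888 / 885 * 100
= 97.85%

97.85%


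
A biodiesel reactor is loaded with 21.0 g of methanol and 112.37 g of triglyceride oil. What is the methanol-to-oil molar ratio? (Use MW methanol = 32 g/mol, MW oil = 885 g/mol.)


Molar ratio = n_MeOH / n_oil = (MeOH/32) / (oil/885) = (MeOH * 885) / (32 * oil)
= (21.0 * 885) / (32 * 112.37)
= 5.1685

5.1685


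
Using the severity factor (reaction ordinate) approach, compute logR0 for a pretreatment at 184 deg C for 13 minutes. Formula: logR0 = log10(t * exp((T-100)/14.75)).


logR0 = log10(t * exp((T - 100) / 14.75))
= log10(13 * exp((184 - 100) / 14.75))
= 3.5872

3.5872


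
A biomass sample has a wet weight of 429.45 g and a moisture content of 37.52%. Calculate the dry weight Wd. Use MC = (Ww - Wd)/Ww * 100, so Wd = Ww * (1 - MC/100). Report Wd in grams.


Wd = Ww * (1 - MC/100)
= 429.45 * (1 - 37.52/100)
= 268.3204 g

268.3204 g


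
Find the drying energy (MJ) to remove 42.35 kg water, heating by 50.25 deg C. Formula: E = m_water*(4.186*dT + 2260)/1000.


E = m_water * (4.186 * dT + 2260) / 1000
= 42.35 * (4.186 * 50.25 + 2260) / 1000
= 104.6192 MJ

104.6192 MJ


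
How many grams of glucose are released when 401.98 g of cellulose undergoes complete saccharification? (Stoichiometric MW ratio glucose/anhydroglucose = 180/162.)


glucose = cellulose * 180/162
= 401.98 * 180/162
= 446.6444 g

446.6444 g


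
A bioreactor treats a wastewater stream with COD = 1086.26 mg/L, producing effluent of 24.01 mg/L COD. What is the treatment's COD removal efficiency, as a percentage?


eta = (COD_in - COD_out) / COD_in * 100
= (1086.26 - 24.01) / 1086.26 * 100
= 97.7897%

97.7897%


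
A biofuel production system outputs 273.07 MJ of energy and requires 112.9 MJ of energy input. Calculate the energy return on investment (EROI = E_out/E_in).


EROI = E_out / E_in
= 273.07 / 112.9
= 2.4187

2.4187


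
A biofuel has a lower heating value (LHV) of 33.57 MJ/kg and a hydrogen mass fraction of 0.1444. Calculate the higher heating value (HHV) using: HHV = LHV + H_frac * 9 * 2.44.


HHV = LHV + H_frac * 9 * 2.44
= 33.57 + 0.1444 * 9 * 2.44
= 36.7410 MJ/kg

36.7410 MJ/kg


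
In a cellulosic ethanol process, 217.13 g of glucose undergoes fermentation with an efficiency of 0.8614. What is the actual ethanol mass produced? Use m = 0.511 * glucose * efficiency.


Actual ethanol: m = 0.511 * 217.13 * 0.8614
m = 95.5753 g

95.5753 g


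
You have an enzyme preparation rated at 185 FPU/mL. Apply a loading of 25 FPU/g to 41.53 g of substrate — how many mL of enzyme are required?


V = dosage * m_sub / activity
V = 25 * 41.53 / 185
V = 5.6122 mL

5.6122 mL


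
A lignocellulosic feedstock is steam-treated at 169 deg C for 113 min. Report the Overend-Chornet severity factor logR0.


logR0 = log10(t * exp((T - 100) / 14.75))
= log10(113 * exp((169 - 100) / 14.75))
= 4.0847

4.0847


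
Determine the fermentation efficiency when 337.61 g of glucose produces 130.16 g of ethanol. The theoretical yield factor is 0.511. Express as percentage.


Fermentation efficiency = (actual / (0.511 * glucose)) * 100
= (130.16 / (0.511 * 337.61)) * 100
= 75.4469%

75.4469%


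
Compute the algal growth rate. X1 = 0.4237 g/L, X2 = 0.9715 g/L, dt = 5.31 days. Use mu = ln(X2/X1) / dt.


mu = ln(X2/X1) / dt
= ln(0.9715/0.4237) / 5.31
= 0.1563 per day

0.1563 per day


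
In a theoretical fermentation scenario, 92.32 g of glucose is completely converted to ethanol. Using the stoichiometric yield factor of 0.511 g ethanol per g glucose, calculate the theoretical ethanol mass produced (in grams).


Theoretical ethanol yield: m_EtOH = 0.511 * m_glucose
m_EtOH = 0.511 * 92.32 = 47.1755 g

47.1755 g


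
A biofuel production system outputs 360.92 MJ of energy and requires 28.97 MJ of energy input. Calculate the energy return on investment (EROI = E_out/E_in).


EROI = E_out / E_in
= 360.92 / 28.97
= 12.4584

12.4584


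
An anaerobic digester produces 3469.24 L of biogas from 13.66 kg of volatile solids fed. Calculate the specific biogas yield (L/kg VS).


Y = V / VS
= 3469.24 / 13.66
= 253.9707 L/kg VS

253.9707 L/kg VS


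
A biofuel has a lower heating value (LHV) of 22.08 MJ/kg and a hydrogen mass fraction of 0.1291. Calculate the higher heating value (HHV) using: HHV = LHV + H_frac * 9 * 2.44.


HHV = LHV + H_frac * 9 * 2.44
= 22.08 + 0.1291 * 9 * 2.44
= 24.9150 MJ/kg

24.9150 MJ/kg


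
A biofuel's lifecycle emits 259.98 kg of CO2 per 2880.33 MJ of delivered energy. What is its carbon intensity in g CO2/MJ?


CI = CO2 * 1000 / E
= 259.98 * 1000 / 2880.33
= 90.2605 g CO2/MJ

90.2605 g CO2/MJ


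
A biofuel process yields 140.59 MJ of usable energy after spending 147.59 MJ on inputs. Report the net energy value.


NEV = E_out - E_in
= 140.59 - 147.59
= -7.0000 MJ

-7.0000 MJ


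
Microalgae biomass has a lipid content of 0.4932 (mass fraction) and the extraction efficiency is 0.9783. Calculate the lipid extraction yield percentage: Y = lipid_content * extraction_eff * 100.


Y = lipid_content * extraction_eff * 100
= 0.4932 * 0.9783 * 100
= 48.2498%

48.2498%


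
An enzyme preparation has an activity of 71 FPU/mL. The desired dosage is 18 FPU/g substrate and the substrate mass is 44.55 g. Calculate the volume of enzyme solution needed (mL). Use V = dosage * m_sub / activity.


V = dosage * m_sub / activity
V = 18 * 44.55 / 71
V = 11.2944 mL

11.2944 mL


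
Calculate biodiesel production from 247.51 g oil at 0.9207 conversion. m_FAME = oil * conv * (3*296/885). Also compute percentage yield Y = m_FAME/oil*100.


m_FAME = oil * conv * (3 * 296 / 885) = oil * conv * (888/885)
= 247.51 * 0.9207 * 888 / 885
= 228.6549 g
Y = m_FAME / oil * 100 = conv * (888/885) * 100
= 0.9207 * 888 / 885 * 100
= 92.38%

228.6549 g FAME; Y = 92.38%


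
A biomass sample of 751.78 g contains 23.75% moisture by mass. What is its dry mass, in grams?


Wd = Ww * (1 - MC/100)
= 751.78 * (1 - 23.75/100)
= 573.2322 g

573.2322 g


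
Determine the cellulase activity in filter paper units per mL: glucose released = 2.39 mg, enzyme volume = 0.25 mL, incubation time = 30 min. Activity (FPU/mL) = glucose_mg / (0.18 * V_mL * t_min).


Activity = glucose_mg / (0.18 mg/umol * V_mL * t_min)
= 2.39 / (0.18 * 0.25 * 30)
= 1.7704 FPU/mL

1.7704 FPU/mL


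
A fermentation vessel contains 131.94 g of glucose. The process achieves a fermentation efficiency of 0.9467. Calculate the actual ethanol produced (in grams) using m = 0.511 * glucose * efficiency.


Actual ethanol: m = 0.511 * 131.94 * 0.9467
m = 63.8278 g

63.8278 g


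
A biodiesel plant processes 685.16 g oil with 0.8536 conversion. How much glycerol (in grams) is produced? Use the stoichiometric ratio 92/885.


glycerol = oil * conv * (92/885)
= 685.16 * 0.8536 * 92 / 885
= 60.7982 g

60.7982 g


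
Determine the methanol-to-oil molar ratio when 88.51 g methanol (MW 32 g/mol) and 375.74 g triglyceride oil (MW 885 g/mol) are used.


Molar ratio = n_MeOH / n_oil = (MeOH/32) / (oil/885) = (MeOH * 885) / (32 * oil)
= (88.51 * 885) / (32 * 375.74)
= 6.5148

6.5148


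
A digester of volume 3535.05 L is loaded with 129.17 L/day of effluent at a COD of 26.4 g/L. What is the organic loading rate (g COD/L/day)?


OLR = Q * S / V
= 129.17 * 26.4 / 3535.05
= 0.9647 g/L/day

0.9647 g/L/day


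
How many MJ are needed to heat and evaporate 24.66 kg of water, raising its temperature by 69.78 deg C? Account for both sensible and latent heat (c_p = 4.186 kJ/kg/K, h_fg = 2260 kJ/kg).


E = m_water * (4.186 * dT + 2260) / 1000
= 24.66 * (4.186 * 69.78 + 2260) / 1000
= 62.9348 MJ

62.9348 MJ


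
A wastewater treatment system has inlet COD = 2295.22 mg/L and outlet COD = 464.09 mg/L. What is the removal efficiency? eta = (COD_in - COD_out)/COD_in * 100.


eta = (COD_in - COD_out) / COD_in * 100
= (2295.22 - 464.09) / 2295.22 * 100
= 79.7802%

79.7802%


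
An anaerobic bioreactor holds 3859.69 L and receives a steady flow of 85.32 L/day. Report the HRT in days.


HRT = V / Q
= 3859.69 / 85.32
= 45.2378 days

45.2378 days


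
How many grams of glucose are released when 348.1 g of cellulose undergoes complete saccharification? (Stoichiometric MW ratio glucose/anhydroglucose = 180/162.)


glucose = cellulose * 180/162
= 348.1 * 180/162
= 386.7778 g

386.7778 g


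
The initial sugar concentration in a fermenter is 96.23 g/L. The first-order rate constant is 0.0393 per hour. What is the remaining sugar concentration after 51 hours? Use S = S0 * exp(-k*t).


S = S0 * exp(-k * t)
S = 96.23 * exp(-0.0393 * 51)
S = 12.9674 g/L

12.9674 g/L


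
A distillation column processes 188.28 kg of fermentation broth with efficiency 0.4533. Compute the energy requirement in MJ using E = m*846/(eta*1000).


E = m * 846 / (eta * 1000)
= 188.28 * 846 / (0.4533 * 1000)
= 351.3895 MJ

351.3895 MJ


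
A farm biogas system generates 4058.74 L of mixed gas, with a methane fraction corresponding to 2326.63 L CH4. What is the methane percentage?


CH4% = V_CH4 / V_total * 100
= 2326.63 / 4058.74 * 100
= 57.3239%

57.3239%


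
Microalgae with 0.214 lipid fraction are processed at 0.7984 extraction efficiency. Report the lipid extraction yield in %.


Y = lipid_content * extraction_eff * 100
= 0.214 * 0.7984 * 100
= 17.0858%

17.0858%


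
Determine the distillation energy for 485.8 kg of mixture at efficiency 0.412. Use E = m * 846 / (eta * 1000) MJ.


E = m * 846 / (eta * 1000)
= 485.8 * 846 / (0.412 * 1000)
= 997.5408 MJ

997.5408 MJ


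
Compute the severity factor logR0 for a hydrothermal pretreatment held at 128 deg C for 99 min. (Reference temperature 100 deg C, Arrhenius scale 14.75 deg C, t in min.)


logR0 = log10(t * exp((T - 100) / 14.75))
= log10(99 * exp((128 - 100) / 14.75))
= 2.8201

2.8201


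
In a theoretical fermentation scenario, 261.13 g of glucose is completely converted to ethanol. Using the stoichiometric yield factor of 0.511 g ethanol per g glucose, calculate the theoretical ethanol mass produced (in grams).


Theoretical ethanol yield: m_EtOH = 0.511 * m_glucose
m_EtOH = 0.511 * 261.13 = 133.4374 g

133.4374 g


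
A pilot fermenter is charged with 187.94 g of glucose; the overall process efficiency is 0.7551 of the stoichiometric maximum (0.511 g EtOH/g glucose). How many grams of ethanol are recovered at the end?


Actual ethanol: m = 0.511 * 187.94 * 0.7551
m = 72.5178 g

72.5178 g


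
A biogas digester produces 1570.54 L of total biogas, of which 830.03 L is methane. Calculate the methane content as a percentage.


CH4% = V_CH4 / V_total * 100
= 830.03 / 1570.54 * 100
= 52.8500%

52.8500%


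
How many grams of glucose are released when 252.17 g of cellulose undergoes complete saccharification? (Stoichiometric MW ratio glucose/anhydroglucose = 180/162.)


glucose = cellulose * 180/162
= 252.17 * 180/162
= 280.1889 g

280.1889 g


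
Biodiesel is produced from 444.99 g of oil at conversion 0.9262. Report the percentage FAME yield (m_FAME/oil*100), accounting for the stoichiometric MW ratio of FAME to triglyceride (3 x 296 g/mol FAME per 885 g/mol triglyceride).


m_FAME = oil * conv * (3 * 296 / 885) = oil * conv * (888/885)
= 444.99 * 0.9262 * 888 / 885
= 413.5469 g
Y = m_FAME / oil * 100 = conv * (888/885) * 100
= 0.9262 * 888 / 885 * 100
= 92.93%

92.93%


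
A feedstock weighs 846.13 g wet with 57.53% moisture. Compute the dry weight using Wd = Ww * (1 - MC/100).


Wd = Ww * (1 - MC/100)
= 846.13 * (1 - 57.53/100)
= 359.3514 g

359.3514 g


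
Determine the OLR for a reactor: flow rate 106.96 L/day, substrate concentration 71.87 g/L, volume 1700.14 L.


OLR = Q * S / V
= 106.96 * 71.87 / 1700.14
= 4.5215 g/L/day

4.5215 g/L/day


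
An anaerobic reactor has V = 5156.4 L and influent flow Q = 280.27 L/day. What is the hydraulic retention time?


HRT = V / Q
= 5156.4 / 280.27
= 18.3980 days

18.3980 days


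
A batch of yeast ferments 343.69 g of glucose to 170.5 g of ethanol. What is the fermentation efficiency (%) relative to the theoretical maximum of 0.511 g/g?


Fermentation efficiency = (actual / (0.511 * glucose)) * 100
= (170.5 / (0.511 * 343.69)) * 100
= 97.0815%

97.0815%


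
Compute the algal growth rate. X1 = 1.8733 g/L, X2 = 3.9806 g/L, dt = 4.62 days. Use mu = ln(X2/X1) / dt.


mu = ln(X2/X1) / dt
= ln(3.9806/1.8733) / 4.62
= 0.1631 per day

0.1631 per day


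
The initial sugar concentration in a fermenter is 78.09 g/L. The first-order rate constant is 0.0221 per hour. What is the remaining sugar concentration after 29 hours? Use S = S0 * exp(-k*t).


S = S0 * exp(-k * t)
S = 78.09 * exp(-0.0221 * 29)
S = 41.1392 g/L

41.1392 g/L


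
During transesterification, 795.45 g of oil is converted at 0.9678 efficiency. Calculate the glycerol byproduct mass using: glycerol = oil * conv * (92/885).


glycerol = oil * conv * (92/885)
= 795.45 * 0.9678 * 92 / 885
= 80.0282 g

80.0282 g


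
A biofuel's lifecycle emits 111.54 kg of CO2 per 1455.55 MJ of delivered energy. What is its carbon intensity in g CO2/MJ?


CI = CO2 * 1000 / E
= 111.54 * 1000 / 1455.55
= 76.6308 g CO2/MJ

76.6308 g CO2/MJ


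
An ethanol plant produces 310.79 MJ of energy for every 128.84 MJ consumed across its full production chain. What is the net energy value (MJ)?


NEV = E_out - E_in
= 310.79 - 128.84
= 181.9500 MJ

181.9500 MJ


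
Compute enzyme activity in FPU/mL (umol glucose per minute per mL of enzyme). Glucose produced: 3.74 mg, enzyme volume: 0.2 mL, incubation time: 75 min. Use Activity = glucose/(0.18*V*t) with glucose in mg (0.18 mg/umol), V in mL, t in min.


Activity = glucose_mg / (0.18 mg/umol * V_mL * t_min)
= 3.74 / (0.18 * 0.2 * 75)
= 1.3852 FPU/mL

1.3852 FPU/mL


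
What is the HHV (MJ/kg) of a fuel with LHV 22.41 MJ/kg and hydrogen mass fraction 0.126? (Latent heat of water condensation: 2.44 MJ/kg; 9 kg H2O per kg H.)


HHV = LHV + H_frac * 9 * 2.44
= 22.41 + 0.126 * 9 * 2.44
= 25.1770 MJ/kg

25.1770 MJ/kg


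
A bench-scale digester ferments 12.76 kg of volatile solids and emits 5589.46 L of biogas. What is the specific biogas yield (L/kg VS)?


Y = V / VS
= 5589.46 / 12.76
= 438.0455 L/kg VS

438.0455 L/kg VS


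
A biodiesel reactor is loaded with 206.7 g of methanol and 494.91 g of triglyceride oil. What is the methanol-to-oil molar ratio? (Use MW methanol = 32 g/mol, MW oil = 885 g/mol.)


Molar ratio = n_MeOH / n_oil = (MeOH/32) / (oil/885) = (MeOH * 885) / (32 * oil)
= (206.7 * 885) / (32 * 494.91)
= 11.5507

11.5507


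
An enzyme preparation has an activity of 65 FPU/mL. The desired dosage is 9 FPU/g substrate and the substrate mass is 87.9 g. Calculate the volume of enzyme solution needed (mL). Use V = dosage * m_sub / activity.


V = dosage * m_sub / activity
V = 9 * 87.9 / 65
V = 12.1708 mL

12.1708 mL


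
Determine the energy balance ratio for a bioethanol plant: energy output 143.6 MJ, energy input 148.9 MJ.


EROI = E_out / E_in
= 143.6 / 148.9
= 0.9644

0.9644


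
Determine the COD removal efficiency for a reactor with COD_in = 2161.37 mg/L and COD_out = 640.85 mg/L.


eta = (COD_in - COD_out) / COD_in * 100
= (2161.37 - 640.85) / 2161.37 * 100
= 70.3498%

70.3498%


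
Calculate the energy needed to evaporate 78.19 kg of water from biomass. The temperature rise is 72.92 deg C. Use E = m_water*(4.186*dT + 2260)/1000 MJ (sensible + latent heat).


E = m_water * (4.186 * dT + 2260) / 1000
= 78.19 * (4.186 * 72.92 + 2260) / 1000
= 200.5764 MJ

200.5764 MJ


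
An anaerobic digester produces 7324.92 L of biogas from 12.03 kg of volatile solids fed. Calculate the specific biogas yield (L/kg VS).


Y = V / VS
= 7324.92 / 12.03
= 608.8878 L/kg VS

608.8878 L/kg VS


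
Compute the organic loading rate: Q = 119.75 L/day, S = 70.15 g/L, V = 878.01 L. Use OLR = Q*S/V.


OLR = Q * S / V
= 119.75 * 70.15 / 878.01
= 9.5676 g/L/day

9.5676 g/L/day


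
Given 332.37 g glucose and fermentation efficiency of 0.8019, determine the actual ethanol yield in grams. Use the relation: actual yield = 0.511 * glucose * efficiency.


Actual ethanol: m = 0.511 * 332.37 * 0.8019
m = 136.1956 g

136.1956 g


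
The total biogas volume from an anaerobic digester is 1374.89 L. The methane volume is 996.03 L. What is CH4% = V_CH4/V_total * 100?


CH4% = V_CH4 / V_total * 100
= 996.03 / 1374.89 * 100
= 72.4443%

72.4443%


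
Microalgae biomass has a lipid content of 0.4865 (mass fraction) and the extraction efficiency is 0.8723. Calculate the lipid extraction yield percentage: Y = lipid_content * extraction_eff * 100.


Y = lipid_content * extraction_eff * 100
= 0.4865 * 0.8723 * 100
= 42.4374%

42.4374%


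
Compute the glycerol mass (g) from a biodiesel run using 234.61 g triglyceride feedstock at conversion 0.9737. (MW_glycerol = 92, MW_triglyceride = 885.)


glycerol = oil * conv * (92/885)
= 234.61 * 0.9737 * 92 / 885
= 23.7474 g

23.7474 g


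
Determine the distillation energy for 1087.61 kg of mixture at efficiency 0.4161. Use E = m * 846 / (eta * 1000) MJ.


E = m * 846 / (eta * 1000)
= 1087.61 * 846 / (0.4161 * 1000)
= 2211.2907 MJ

2211.2907 MJ


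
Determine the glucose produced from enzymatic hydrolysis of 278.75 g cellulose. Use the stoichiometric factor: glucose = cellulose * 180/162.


glucose = cellulose * 180/162
= 278.75 * 180/162
= 309.7222 g

309.7222 g


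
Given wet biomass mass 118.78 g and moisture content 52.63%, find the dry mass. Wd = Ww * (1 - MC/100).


Wd = Ww * (1 - MC/100)
= 118.78 * (1 - 52.63/100)
= 56.2661 g

56.2661 g


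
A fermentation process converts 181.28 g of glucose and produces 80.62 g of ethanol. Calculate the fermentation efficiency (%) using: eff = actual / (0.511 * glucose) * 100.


Fermentation efficiency = (actual / (0.511 * glucose)) * 100
= (80.62 / (0.511 * 181.28)) * 100
= 87.0306%

87.0306%


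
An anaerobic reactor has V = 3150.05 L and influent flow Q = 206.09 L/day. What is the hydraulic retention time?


HRT = V / Q
= 3150.05 / 206.09
= 15.2848 days

15.2848 days


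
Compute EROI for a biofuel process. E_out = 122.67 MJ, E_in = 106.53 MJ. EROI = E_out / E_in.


EROI = E_out / E_in
= 122.67 / 106.53
= 1.1515

1.1515


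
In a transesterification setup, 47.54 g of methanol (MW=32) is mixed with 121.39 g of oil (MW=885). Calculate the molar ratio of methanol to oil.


Molar ratio = n_MeOH / n_oil = (MeOH/32) / (oil/885) = (MeOH * 885) / (32 * oil)
= (47.54 * 885) / (32 * 121.39)
= 10.8310

10.8310


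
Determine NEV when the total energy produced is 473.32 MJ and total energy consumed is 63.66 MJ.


NEV = E_out - E_in
= 473.32 - 63.66
= 409.6600 MJ

409.6600 MJ


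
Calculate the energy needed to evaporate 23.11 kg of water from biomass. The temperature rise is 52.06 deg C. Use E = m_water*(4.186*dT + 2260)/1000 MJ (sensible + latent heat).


E = m_water * (4.186 * dT + 2260) / 1000
= 23.11 * (4.186 * 52.06 + 2260) / 1000
= 57.2648 MJ

57.2648 MJ


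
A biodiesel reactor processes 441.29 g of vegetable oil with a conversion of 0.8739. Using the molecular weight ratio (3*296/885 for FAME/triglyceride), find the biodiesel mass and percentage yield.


m_FAME = oil * conv * (3 * 296 / 885) = oil * conv * (888/885)
= 441.29 * 0.8739 * 888 / 885
= 386.9506 g
Y = m_FAME / oil * 100 = conv * (888/885) * 100
= 0.8739 * 888 / 885 * 100
= 87.69%

386.9506 g FAME; Y = 87.69%


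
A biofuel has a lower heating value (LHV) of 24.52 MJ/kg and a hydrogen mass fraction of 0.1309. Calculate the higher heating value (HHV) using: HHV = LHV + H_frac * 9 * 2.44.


HHV = LHV + H_frac * 9 * 2.44
= 24.52 + 0.1309 * 9 * 2.44
= 27.3946 MJ/kg

27.3946 MJ/kg


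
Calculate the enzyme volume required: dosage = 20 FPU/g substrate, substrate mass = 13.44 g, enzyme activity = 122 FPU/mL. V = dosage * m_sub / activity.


V = dosage * m_sub / activity
V = 20 * 13.44 / 122
V = 2.2033 mL

2.2033 mL


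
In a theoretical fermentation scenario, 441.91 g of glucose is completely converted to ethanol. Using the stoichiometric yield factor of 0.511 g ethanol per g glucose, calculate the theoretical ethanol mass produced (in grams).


Theoretical ethanol yield: m_EtOH = 0.511 * m_glucose
m_EtOH = 0.511 * 441.91 = 225.8160 g

225.8160 g


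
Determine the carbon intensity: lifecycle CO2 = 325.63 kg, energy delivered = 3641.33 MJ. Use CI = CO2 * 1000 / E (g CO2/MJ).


CI = CO2 * 1000 / E
= 325.63 * 1000 / 3641.33
= 89.4261 g CO2/MJ

89.4261 g CO2/MJ


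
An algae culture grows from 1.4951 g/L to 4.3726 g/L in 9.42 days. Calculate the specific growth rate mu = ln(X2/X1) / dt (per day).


mu = ln(X2/X1) / dt
= ln(4.3726/1.4951) / 9.42
= 0.1139 per day

0.1139 per day


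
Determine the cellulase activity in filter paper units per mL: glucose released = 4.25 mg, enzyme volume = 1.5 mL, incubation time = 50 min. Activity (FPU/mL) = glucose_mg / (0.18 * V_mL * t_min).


Activity = glucose_mg / (0.18 mg/umol * V_mL * t_min)
= 4.25 / (0.18 * 1.5 * 50)
= 0.3148 FPU/mL

0.3148 FPU/mL


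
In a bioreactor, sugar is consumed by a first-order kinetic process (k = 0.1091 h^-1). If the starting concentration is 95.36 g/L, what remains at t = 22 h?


S = S0 * exp(-k * t)
S = 95.36 * exp(-0.1091 * 22)
S = 8.6491 g/L

8.6491 g/L


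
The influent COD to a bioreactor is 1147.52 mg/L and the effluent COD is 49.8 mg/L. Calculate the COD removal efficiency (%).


eta = (COD_in - COD_out) / COD_in * 100
= (1147.52 - 49.8) / 1147.52 * 100
= 95.6602%

95.6602%


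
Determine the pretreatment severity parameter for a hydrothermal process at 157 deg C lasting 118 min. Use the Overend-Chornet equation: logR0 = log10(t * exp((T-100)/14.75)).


logR0 = log10(t * exp((T - 100) / 14.75))
= log10(118 * exp((157 - 100) / 14.75))
= 3.7502

3.7502


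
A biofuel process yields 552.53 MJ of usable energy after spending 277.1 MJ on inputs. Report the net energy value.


NEV = E_out - E_in
= 552.53 - 277.1
= 275.4300 MJ

275.4300 MJ


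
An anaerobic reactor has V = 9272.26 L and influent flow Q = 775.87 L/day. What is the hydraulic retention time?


HRT = V / Q
= 9272.26 / 775.87
= 11.9508 days

11.9508 days


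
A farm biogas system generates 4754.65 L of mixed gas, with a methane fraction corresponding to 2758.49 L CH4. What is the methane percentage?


CH4% = V_CH4 / V_total * 100
= 2758.49 / 4754.65 * 100
= 58.0167%

58.0167%


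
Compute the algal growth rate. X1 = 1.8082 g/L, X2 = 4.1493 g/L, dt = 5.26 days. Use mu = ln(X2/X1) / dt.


mu = ln(X2/X1) / dt
= ln(4.1493/1.8082) / 5.26
= 0.1579 per day

0.1579 per day
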